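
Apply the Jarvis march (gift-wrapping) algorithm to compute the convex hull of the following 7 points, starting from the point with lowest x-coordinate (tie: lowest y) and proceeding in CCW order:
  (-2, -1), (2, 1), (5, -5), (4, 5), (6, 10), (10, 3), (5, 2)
Hull (CCW) = [(-2, -1), (5, -5), (10, 3), (6, 10)]

Jarvis march: at each step, from the current hull vertex p, select the next vertex q as the point such that every other point lies strictly to the left of (or on) the directed line p → q. (Equivalently: for every other point r, the cross product (q − p) × (r − p) ≥ 0.)
Starting point (lowest x, tie lowest y): (-2, -1). Wrap until returning to start. Resulting hull: (-2, -1), (5, -5), (10, 3), (6, 10).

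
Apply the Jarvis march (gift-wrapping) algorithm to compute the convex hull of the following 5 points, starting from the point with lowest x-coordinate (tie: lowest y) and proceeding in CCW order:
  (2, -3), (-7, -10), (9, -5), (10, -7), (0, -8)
Hull (CCW) = [(-7, -10), (10, -7), (9, -5), (2, -3)]

Jarvis march: at each step, from the current hull vertex p, select the next vertex q as the point such that every other point lies strictly to the left of (or on) the directed line p → q. (Equivalently: for every other point r, the cross product (q − p) × (r − p) ≥ 0.)
Starting point (lowest x, tie lowest y): (-7, -10). Wrap until returning to start. Resulting hull: (-7, -10), (10, -7), (9, -5), (2, -3).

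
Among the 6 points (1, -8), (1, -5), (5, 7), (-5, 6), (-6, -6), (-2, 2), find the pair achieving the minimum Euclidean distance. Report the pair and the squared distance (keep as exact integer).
Pair = ((1, -8), (1, -5)); squared distance = 9

Compute all C(6, 2) = 15 pairwise squared distances (x_i − x_j)² + (y_i − y_j)². The minimum is 9, attained by the pair ((1, -8), (1, -5)).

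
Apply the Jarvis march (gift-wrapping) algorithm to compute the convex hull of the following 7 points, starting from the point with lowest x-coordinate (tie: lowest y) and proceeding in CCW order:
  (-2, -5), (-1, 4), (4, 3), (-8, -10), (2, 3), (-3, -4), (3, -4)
Hull (CCW) = [(-8, -10), (3, -4), (4, 3), (-1, 4)]

Jarvis march: at each step, from the current hull vertex p, select the next vertex q as the point such that every other point lies strictly to the left of (or on) the directed line p → q. (Equivalently: for every other point r, the cross product (q − p) × (r − p) ≥ 0.)
Starting point (lowest x, tie lowest y): (-8, -10). Wrap until returning to start. Resulting hull: (-8, -10), (3, -4), (4, 3), (-1, 4).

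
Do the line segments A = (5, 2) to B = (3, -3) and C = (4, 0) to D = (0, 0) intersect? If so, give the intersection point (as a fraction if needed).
No (intersection of containing lines falls outside at least one segment)

Parametrize and solve: t = 2/5, s = -1/20. At least one of these is outside [0, 1], so the segments do not intersect.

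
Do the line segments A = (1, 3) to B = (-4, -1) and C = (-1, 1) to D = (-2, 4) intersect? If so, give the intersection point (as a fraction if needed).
Yes; intersection at (-21/19, 25/19) (t = 8/19 on AB, s = 2/19 on CD)

Parametrize AB as A + t(B − A) = (1 + -5 t, 3 + -4 t) and CD as C + s(D − C) = (-1 + -1 s, 1 + 3 s). Solve the linear system for (t, s). Determinant = 19 ≠ 0, so a unique intersection of the containing lines exists. Solution: t = 8/19, s = 2/19 — both in [0, 1], so the segments cross. Intersection point: (-21/19, 25/19).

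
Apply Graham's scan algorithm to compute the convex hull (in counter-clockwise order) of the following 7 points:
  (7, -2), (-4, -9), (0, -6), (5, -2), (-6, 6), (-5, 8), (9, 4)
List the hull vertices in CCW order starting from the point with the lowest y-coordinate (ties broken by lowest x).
Hull (CCW) = [(-4, -9), (7, -2), (9, 4), (-5, 8), (-6, 6)]

Graham scan procedure:
  1. Find the pivot p₀ = point with lowest y (tie → lowest x): (-4, -9).
  2. Sort the remaining points by polar angle around p₀.
  3. Walk through sorted points, maintaining a stack; pop the top while the last three entries make a non-left turn (cross product ≤ 0).
  4. Final stack is the convex hull in CCW order: (-4, -9), (7, -2), (9, 4), (-5, 8), (-6, 6).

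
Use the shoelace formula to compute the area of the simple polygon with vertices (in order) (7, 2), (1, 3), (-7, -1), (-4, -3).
Area = 69/2

Shoelace formula: Area = (1/2) |Σ_i (x_i · y_{i+1} − x_{i+1} · y_i)| (indices mod n). Compute each cross term:
  (7)(3) − (1)(2) = 19
  (1)(-1) − (-7)(3) = 20
  (-7)(-3) − (-4)(-1) = 17
  (-4)(2) − (7)(-3) = 13
Sum = 69, so (signed) Area = 69/2 = 69/2, |Area| = 69/2.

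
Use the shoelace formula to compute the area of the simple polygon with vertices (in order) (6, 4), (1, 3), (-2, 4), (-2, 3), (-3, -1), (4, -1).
Area = 33

Shoelace formula: Area = (1/2) |Σ_i (x_i · y_{i+1} − x_{i+1} · y_i)| (indices mod n). Compute each cross term:
  (6)(3) − (1)(4) = 14
  (1)(4) − (-2)(3) = 10
  (-2)(3) − (-2)(4) = 2
  (-2)(-1) − (-3)(3) = 11
  (-3)(-1) − (4)(-1) = 7
  (4)(4) − (6)(-1) = 22
Sum = 66, so (signed) Area = 66/2 = 33, |Area| = 33.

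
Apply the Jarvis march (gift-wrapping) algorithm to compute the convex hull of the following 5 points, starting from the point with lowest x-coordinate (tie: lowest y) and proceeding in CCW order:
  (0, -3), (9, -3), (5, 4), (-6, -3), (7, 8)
Hull (CCW) = [(-6, -3), (9, -3), (7, 8)]

Jarvis march: at each step, from the current hull vertex p, select the next vertex q as the point such that every other point lies strictly to the left of (or on) the directed line p → q. (Equivalently: for every other point r, the cross product (q − p) × (r − p) ≥ 0.)
Starting point (lowest x, tie lowest y): (-6, -3). Wrap until returning to start. Resulting hull: (-6, -3), (9, -3), (7, 8).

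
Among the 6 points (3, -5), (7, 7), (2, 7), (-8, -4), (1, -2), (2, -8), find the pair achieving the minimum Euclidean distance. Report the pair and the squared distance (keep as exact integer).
Pair = ((3, -5), (2, -8)); squared distance = 10

Compute all C(6, 2) = 15 pairwise squared distances (x_i − x_j)² + (y_i − y_j)². The minimum is 10, attained by the pair ((3, -5), (2, -8)).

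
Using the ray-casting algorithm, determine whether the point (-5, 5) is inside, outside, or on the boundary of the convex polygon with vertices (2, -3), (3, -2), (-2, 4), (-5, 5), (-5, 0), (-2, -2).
The point (-5, 5) lies on the polygon boundary

Boundary check: the query satisfies the collinearity and bounding-box conditions for some polygon edge, so it lies exactly on the boundary.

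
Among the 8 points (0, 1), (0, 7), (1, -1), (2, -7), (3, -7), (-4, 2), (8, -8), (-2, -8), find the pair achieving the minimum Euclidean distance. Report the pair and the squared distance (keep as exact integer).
Pair = ((2, -7), (3, -7)); squared distance = 1

Compute all C(8, 2) = 28 pairwise squared distances (x_i − x_j)² + (y_i − y_j)². The minimum is 1, attained by the pair ((2, -7), (3, -7)).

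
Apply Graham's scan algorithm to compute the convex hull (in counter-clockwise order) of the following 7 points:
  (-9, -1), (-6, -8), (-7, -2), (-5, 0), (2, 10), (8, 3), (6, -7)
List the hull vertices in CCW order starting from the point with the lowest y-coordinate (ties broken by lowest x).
Hull (CCW) = [(-6, -8), (6, -7), (8, 3), (2, 10), (-9, -1)]

Graham scan procedure:
  1. Find the pivot p₀ = point with lowest y (tie → lowest x): (-6, -8).
  2. Sort the remaining points by polar angle around p₀.
  3. Walk through sorted points, maintaining a stack; pop the top while the last three entries make a non-left turn (cross product ≤ 0).
  4. Final stack is the convex hull in CCW order: (-6, -8), (6, -7), (8, 3), (2, 10), (-9, -1).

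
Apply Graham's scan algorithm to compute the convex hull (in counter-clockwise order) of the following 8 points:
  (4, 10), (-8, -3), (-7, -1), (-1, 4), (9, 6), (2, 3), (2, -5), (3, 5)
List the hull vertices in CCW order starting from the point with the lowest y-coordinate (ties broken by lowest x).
Hull (CCW) = [(2, -5), (9, 6), (4, 10), (-7, -1), (-8, -3)]

Graham scan procedure:
  1. Find the pivot p₀ = point with lowest y (tie → lowest x): (2, -5).
  2. Sort the remaining points by polar angle around p₀.
  3. Walk through sorted points, maintaining a stack; pop the top while the last three entries make a non-left turn (cross product ≤ 0).
  4. Final stack is the convex hull in CCW order: (2, -5), (9, 6), (4, 10), (-7, -1), (-8, -3).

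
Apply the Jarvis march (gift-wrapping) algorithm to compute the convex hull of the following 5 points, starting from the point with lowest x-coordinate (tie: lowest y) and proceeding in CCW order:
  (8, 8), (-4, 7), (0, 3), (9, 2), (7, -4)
Hull (CCW) = [(-4, 7), (7, -4), (9, 2), (8, 8)]

Jarvis march: at each step, from the current hull vertex p, select the next vertex q as the point such that every other point lies strictly to the left of (or on) the directed line p → q. (Equivalently: for every other point r, the cross product (q − p) × (r − p) ≥ 0.)
Starting point (lowest x, tie lowest y): (-4, 7). Wrap until returning to start. Resulting hull: (-4, 7), (7, -4), (9, 2), (8, 8).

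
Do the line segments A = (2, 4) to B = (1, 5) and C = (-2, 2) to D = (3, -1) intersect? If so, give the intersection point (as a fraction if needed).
No (intersection of containing lines falls outside at least one segment)

Parametrize and solve: t = -11, s = 3. At least one of these is outside [0, 1], so the segments do not intersect.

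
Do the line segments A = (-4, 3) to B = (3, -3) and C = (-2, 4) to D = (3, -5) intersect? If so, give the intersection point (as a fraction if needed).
Yes; intersection at (29/33, -13/11) (t = 23/33 on AB, s = 19/33 on CD)

Parametrize AB as A + t(B − A) = (-4 + 7 t, 3 + -6 t) and CD as C + s(D − C) = (-2 + 5 s, 4 + -9 s). Solve the linear system for (t, s). Determinant = 33 ≠ 0, so a unique intersection of the containing lines exists. Solution: t = 23/33, s = 19/33 — both in [0, 1], so the segments cross. Intersection point: (29/33, -13/11).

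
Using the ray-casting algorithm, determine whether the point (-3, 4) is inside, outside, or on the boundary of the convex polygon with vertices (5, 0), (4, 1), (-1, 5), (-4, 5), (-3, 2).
The point (-3, 4) lies strictly inside the polygon

Cast a horizontal ray to the right from the query point and count how many polygon edges it crosses (each edge strictly once or zero times, handled with the usual half-open convention). 
Parity of crossings → odd ⇒ inside.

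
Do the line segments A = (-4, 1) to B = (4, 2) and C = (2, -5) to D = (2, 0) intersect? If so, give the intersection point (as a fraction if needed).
No (intersection of containing lines falls outside at least one segment)

Parametrize and solve: t = 3/4, s = 27/20. At least one of these is outside [0, 1], so the segments do not intersect.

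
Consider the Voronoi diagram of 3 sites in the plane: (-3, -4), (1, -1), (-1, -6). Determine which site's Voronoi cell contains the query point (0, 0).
Nearest site = (1, -1)

The Voronoi cell of site s contains exactly those query points closer to s than to any other site. Compute squared distances from q = (0, 0) to each site:
  (1 − 0)² + (-1 − 0)² = 2
  (-3 − 0)² + (-4 − 0)² = 25
  (-1 − 0)² + (-6 − 0)² = 37
Minimum is attained by (1, -1), so q lies in its Voronoi cell.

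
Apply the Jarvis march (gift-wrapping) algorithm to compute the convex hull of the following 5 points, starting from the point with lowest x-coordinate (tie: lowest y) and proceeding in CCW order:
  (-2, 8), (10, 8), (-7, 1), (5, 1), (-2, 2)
Hull (CCW) = [(-7, 1), (5, 1), (10, 8), (-2, 8)]

Jarvis march: at each step, from the current hull vertex p, select the next vertex q as the point such that every other point lies strictly to the left of (or on) the directed line p → q. (Equivalently: for every other point r, the cross product (q − p) × (r − p) ≥ 0.)
Starting point (lowest x, tie lowest y): (-7, 1). Wrap until returning to start. Resulting hull: (-7, 1), (5, 1), (10, 8), (-2, 8).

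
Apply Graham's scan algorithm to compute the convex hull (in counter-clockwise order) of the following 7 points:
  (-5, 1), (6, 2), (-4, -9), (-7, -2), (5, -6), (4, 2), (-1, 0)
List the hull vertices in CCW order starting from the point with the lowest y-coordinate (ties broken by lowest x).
Hull (CCW) = [(-4, -9), (5, -6), (6, 2), (4, 2), (-5, 1), (-7, -2)]

Graham scan procedure:
  1. Find the pivot p₀ = point with lowest y (tie → lowest x): (-4, -9).
  2. Sort the remaining points by polar angle around p₀.
  3. Walk through sorted points, maintaining a stack; pop the top while the last three entries make a non-left turn (cross product ≤ 0).
  4. Final stack is the convex hull in CCW order: (-4, -9), (5, -6), (6, 2), (4, 2), (-5, 1), (-7, -2).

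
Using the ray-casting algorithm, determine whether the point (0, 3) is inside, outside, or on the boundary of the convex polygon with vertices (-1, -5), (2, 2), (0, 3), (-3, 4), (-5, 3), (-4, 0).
The point (0, 3) lies on the polygon boundary

Boundary check: the query satisfies the collinearity and bounding-box conditions for some polygon edge, so it lies exactly on the boundary.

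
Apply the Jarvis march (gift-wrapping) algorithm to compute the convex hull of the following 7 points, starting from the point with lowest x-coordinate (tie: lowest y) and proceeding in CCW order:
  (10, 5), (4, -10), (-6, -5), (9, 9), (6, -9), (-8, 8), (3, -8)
Hull (CCW) = [(-8, 8), (-6, -5), (4, -10), (6, -9), (10, 5), (9, 9)]

Jarvis march: at each step, from the current hull vertex p, select the next vertex q as the point such that every other point lies strictly to the left of (or on) the directed line p → q. (Equivalently: for every other point r, the cross product (q − p) × (r − p) ≥ 0.)
Starting point (lowest x, tie lowest y): (-8, 8). Wrap until returning to start. Resulting hull: (-8, 8), (-6, -5), (4, -10), (6, -9), (10, 5), (9, 9).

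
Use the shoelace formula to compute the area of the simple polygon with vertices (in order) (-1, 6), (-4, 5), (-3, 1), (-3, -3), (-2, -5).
Area = 17

Shoelace formula: Area = (1/2) |Σ_i (x_i · y_{i+1} − x_{i+1} · y_i)| (indices mod n). Compute each cross term:
  (-1)(5) − (-4)(6) = 19
  (-4)(1) − (-3)(5) = 11
  (-3)(-3) − (-3)(1) = 12
  (-3)(-5) − (-2)(-3) = 9
  (-2)(6) − (-1)(-5) = -17
Sum = 34, so (signed) Area = 34/2 = 17, |Area| = 17.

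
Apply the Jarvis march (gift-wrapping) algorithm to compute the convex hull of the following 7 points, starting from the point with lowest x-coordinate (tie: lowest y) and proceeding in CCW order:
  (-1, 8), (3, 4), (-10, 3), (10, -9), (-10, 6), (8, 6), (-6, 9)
Hull (CCW) = [(-10, 3), (10, -9), (8, 6), (-1, 8), (-6, 9), (-10, 6)]

Jarvis march: at each step, from the current hull vertex p, select the next vertex q as the point such that every other point lies strictly to the left of (or on) the directed line p → q. (Equivalently: for every other point r, the cross product (q − p) × (r − p) ≥ 0.)
Starting point (lowest x, tie lowest y): (-10, 3). Wrap until returning to start. Resulting hull: (-10, 3), (10, -9), (8, 6), (-1, 8), (-6, 9), (-10, 6).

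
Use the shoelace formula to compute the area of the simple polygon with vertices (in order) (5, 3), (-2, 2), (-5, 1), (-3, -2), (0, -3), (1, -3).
Area = 67/2

Shoelace formula: Area = (1/2) |Σ_i (x_i · y_{i+1} − x_{i+1} · y_i)| (indices mod n). Compute each cross term:
  (5)(2) − (-2)(3) = 16
  (-2)(1) − (-5)(2) = 8
  (-5)(-2) − (-3)(1) = 13
  (-3)(-3) − (0)(-2) = 9
  (0)(-3) − (1)(-3) = 3
  (1)(3) − (5)(-3) = 18
Sum = 67, so (signed) Area = 67/2 = 67/2, |Area| = 67/2.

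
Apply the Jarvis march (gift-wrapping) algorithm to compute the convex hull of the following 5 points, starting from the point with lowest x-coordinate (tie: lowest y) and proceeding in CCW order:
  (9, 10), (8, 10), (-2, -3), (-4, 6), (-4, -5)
Hull (CCW) = [(-4, -5), (-2, -3), (9, 10), (8, 10), (-4, 6)]

Jarvis march: at each step, from the current hull vertex p, select the next vertex q as the point such that every other point lies strictly to the left of (or on) the directed line p → q. (Equivalently: for every other point r, the cross product (q − p) × (r − p) ≥ 0.)
Starting point (lowest x, tie lowest y): (-4, -5). Wrap until returning to start. Resulting hull: (-4, -5), (-2, -3), (9, 10), (8, 10), (-4, 6).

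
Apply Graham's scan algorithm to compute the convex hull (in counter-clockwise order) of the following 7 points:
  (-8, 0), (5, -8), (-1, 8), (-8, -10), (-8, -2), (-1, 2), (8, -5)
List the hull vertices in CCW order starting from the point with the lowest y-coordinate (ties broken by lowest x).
Hull (CCW) = [(-8, -10), (5, -8), (8, -5), (-1, 8), (-8, 0)]

Graham scan procedure:
  1. Find the pivot p₀ = point with lowest y (tie → lowest x): (-8, -10).
  2. Sort the remaining points by polar angle around p₀.
  3. Walk through sorted points, maintaining a stack; pop the top while the last three entries make a non-left turn (cross product ≤ 0).
  4. Final stack is the convex hull in CCW order: (-8, -10), (5, -8), (8, -5), (-1, 8), (-8, 0).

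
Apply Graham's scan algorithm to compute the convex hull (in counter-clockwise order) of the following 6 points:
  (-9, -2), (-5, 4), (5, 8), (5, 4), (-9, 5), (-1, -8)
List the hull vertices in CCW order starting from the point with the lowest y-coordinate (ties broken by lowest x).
Hull (CCW) = [(-1, -8), (5, 4), (5, 8), (-9, 5), (-9, -2)]

Graham scan procedure:
  1. Find the pivot p₀ = point with lowest y (tie → lowest x): (-1, -8).
  2. Sort the remaining points by polar angle around p₀.
  3. Walk through sorted points, maintaining a stack; pop the top while the last three entries make a non-left turn (cross product ≤ 0).
  4. Final stack is the convex hull in CCW order: (-1, -8), (5, 4), (5, 8), (-9, 5), (-9, -2).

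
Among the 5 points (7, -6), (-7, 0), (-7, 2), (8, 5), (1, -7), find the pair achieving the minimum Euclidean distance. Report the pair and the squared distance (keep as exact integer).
Pair = ((-7, 0), (-7, 2)); squared distance = 4

Compute all C(5, 2) = 10 pairwise squared distances (x_i − x_j)² + (y_i − y_j)². The minimum is 4, attained by the pair ((-7, 0), (-7, 2)).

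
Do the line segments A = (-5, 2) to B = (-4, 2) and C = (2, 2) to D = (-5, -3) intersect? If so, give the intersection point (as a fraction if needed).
No (intersection of containing lines falls outside at least one segment)

Parametrize and solve: t = 7, s = 0. At least one of these is outside [0, 1], so the segments do not intersect.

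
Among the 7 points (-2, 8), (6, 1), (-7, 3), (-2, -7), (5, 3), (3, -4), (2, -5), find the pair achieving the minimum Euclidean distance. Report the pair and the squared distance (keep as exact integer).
Pair = ((3, -4), (2, -5)); squared distance = 2

Compute all C(7, 2) = 21 pairwise squared distances (x_i − x_j)² + (y_i − y_j)². The minimum is 2, attained by the pair ((3, -4), (2, -5)).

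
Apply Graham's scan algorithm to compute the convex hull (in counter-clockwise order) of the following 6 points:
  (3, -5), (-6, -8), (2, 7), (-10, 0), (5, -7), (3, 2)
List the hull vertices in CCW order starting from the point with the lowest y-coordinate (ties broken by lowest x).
Hull (CCW) = [(-6, -8), (5, -7), (2, 7), (-10, 0)]

Graham scan procedure:
  1. Find the pivot p₀ = point with lowest y (tie → lowest x): (-6, -8).
  2. Sort the remaining points by polar angle around p₀.
  3. Walk through sorted points, maintaining a stack; pop the top while the last three entries make a non-left turn (cross product ≤ 0).
  4. Final stack is the convex hull in CCW order: (-6, -8), (5, -7), (2, 7), (-10, 0).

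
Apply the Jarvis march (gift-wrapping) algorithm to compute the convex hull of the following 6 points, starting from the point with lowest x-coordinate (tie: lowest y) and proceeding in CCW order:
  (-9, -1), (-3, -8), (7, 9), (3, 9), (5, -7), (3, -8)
Hull (CCW) = [(-9, -1), (-3, -8), (3, -8), (5, -7), (7, 9), (3, 9)]

Jarvis march: at each step, from the current hull vertex p, select the next vertex q as the point such that every other point lies strictly to the left of (or on) the directed line p → q. (Equivalently: for every other point r, the cross product (q − p) × (r − p) ≥ 0.)
Starting point (lowest x, tie lowest y): (-9, -1). Wrap until returning to start. Resulting hull: (-9, -1), (-3, -8), (3, -8), (5, -7), (7, 9), (3, 9).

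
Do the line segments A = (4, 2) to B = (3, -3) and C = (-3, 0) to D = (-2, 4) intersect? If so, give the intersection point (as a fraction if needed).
No (intersection of containing lines falls outside at least one segment)

Parametrize and solve: t = -26, s = 33. At least one of these is outside [0, 1], so the segments do not intersect.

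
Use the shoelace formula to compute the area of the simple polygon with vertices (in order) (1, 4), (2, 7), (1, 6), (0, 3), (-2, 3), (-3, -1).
Area = 13/2

Shoelace formula: Area = (1/2) |Σ_i (x_i · y_{i+1} − x_{i+1} · y_i)| (indices mod n). Compute each cross term:
  (1)(7) − (2)(4) = -1
  (2)(6) − (1)(7) = 5
  (1)(3) − (0)(6) = 3
  (0)(3) − (-2)(3) = 6
  (-2)(-1) − (-3)(3) = 11
  (-3)(4) − (1)(-1) = -11
Sum = 13, so (signed) Area = 13/2 = 13/2, |Area| = 13/2.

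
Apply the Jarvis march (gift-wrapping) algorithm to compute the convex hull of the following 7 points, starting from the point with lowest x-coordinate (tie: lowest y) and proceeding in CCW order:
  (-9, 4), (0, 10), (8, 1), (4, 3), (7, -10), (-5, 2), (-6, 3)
Hull (CCW) = [(-9, 4), (7, -10), (8, 1), (0, 10)]

Jarvis march: at each step, from the current hull vertex p, select the next vertex q as the point such that every other point lies strictly to the left of (or on) the directed line p → q. (Equivalently: for every other point r, the cross product (q − p) × (r − p) ≥ 0.)
Starting point (lowest x, tie lowest y): (-9, 4). Wrap until returning to start. Resulting hull: (-9, 4), (7, -10), (8, 1), (0, 10).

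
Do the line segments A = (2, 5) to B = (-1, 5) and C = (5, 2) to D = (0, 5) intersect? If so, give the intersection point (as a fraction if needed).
Yes; intersection at (0, 5) (t = 2/3 on AB, s = 1 on CD)

Parametrize AB as A + t(B − A) = (2 + -3 t, 5 + 0 t) and CD as C + s(D − C) = (5 + -5 s, 2 + 3 s). Solve the linear system for (t, s). Determinant = 9 ≠ 0, so a unique intersection of the containing lines exists. Solution: t = 2/3, s = 1 — both in [0, 1], so the segments cross. Intersection point: (0, 5).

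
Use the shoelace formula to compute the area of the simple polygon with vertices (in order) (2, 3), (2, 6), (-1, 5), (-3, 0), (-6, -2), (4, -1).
Area = 71/2

Shoelace formula: Area = (1/2) |Σ_i (x_i · y_{i+1} − x_{i+1} · y_i)| (indices mod n). Compute each cross term:
  (2)(6) − (2)(3) = 6
  (2)(5) − (-1)(6) = 16
  (-1)(0) − (-3)(5) = 15
  (-3)(-2) − (-6)(0) = 6
  (-6)(-1) − (4)(-2) = 14
  (4)(3) − (2)(-1) = 14
Sum = 71, so (signed) Area = 71/2 = 71/2, |Area| = 71/2.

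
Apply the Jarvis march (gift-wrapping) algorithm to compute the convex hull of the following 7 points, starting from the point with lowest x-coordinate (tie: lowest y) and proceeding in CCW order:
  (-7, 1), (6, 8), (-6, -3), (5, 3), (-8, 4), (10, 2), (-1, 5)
Hull (CCW) = [(-8, 4), (-6, -3), (10, 2), (6, 8)]

Jarvis march: at each step, from the current hull vertex p, select the next vertex q as the point such that every other point lies strictly to the left of (or on) the directed line p → q. (Equivalently: for every other point r, the cross product (q − p) × (r − p) ≥ 0.)
Starting point (lowest x, tie lowest y): (-8, 4). Wrap until returning to start. Resulting hull: (-8, 4), (-6, -3), (10, 2), (6, 8).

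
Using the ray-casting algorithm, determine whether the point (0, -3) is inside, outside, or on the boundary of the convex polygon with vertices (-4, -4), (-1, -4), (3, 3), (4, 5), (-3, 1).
The point (0, -3) lies strictly outside the polygon

Cast a horizontal ray to the right from the query point and count how many polygon edges it crosses (each edge strictly once or zero times, handled with the usual half-open convention). 
Parity of crossings → even ⇒ outside.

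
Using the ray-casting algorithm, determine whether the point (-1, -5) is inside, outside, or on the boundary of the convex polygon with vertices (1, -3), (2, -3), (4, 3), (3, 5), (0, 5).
The point (-1, -5) lies strictly outside the polygon

Cast a horizontal ray to the right from the query point and count how many polygon edges it crosses (each edge strictly once or zero times, handled with the usual half-open convention). 
Parity of crossings → even ⇒ outside.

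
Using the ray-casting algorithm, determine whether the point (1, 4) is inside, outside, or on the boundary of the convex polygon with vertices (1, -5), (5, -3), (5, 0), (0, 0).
The point (1, 4) lies strictly outside the polygon

Cast a horizontal ray to the right from the query point and count how many polygon edges it crosses (each edge strictly once or zero times, handled with the usual half-open convention). 
Parity of crossings → even ⇒ outside.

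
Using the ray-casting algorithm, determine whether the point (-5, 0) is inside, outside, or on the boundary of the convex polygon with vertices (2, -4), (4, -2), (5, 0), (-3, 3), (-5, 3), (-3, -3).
The point (-5, 0) lies strictly outside the polygon

Cast a horizontal ray to the right from the query point and count how many polygon edges it crosses (each edge strictly once or zero times, handled with the usual half-open convention). 
Parity of crossings → even ⇒ outside.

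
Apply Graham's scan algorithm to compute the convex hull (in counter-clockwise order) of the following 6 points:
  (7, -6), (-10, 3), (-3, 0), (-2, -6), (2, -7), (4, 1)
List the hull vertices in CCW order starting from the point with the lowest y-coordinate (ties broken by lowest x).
Hull (CCW) = [(2, -7), (7, -6), (4, 1), (-10, 3), (-2, -6)]

Graham scan procedure:
  1. Find the pivot p₀ = point with lowest y (tie → lowest x): (2, -7).
  2. Sort the remaining points by polar angle around p₀.
  3. Walk through sorted points, maintaining a stack; pop the top while the last three entries make a non-left turn (cross product ≤ 0).
  4. Final stack is the convex hull in CCW order: (2, -7), (7, -6), (4, 1), (-10, 3), (-2, -6).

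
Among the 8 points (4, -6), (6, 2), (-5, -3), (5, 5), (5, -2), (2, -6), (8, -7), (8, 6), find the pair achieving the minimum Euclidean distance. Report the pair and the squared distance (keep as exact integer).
Pair = ((4, -6), (2, -6)); squared distance = 4

Compute all C(8, 2) = 28 pairwise squared distances (x_i − x_j)² + (y_i − y_j)². The minimum is 4, attained by the pair ((4, -6), (2, -6)).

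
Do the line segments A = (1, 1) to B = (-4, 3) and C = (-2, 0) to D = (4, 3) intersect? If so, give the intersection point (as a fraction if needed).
Yes; intersection at (4/9, 11/9) (t = 1/9 on AB, s = 11/27 on CD)

Parametrize AB as A + t(B − A) = (1 + -5 t, 1 + 2 t) and CD as C + s(D − C) = (-2 + 6 s, 0 + 3 s). Solve the linear system for (t, s). Determinant = 27 ≠ 0, so a unique intersection of the containing lines exists. Solution: t = 1/9, s = 11/27 — both in [0, 1], so the segments cross. Intersection point: (4/9, 11/9).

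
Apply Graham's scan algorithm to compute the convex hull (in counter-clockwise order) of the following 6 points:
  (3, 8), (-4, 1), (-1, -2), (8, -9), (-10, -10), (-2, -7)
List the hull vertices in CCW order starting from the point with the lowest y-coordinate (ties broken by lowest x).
Hull (CCW) = [(-10, -10), (8, -9), (3, 8), (-4, 1)]

Graham scan procedure:
  1. Find the pivot p₀ = point with lowest y (tie → lowest x): (-10, -10).
  2. Sort the remaining points by polar angle around p₀.
  3. Walk through sorted points, maintaining a stack; pop the top while the last three entries make a non-left turn (cross product ≤ 0).
  4. Final stack is the convex hull in CCW order: (-10, -10), (8, -9), (3, 8), (-4, 1).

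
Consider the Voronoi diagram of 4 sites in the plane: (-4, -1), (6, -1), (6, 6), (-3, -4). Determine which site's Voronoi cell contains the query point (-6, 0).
Nearest site = (-4, -1)

The Voronoi cell of site s contains exactly those query points closer to s than to any other site. Compute squared distances from q = (-6, 0) to each site:
  (-4 − -6)² + (-1 − 0)² = 5
  (-3 − -6)² + (-4 − 0)² = 25
  (6 − -6)² + (-1 − 0)² = 145
  (6 − -6)² + (6 − 0)² = 180
Minimum is attained by (-4, -1), so q lies in its Voronoi cell.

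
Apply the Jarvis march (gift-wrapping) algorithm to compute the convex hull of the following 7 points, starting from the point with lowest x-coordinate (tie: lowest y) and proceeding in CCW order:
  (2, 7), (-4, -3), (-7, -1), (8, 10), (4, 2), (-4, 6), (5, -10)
Hull (CCW) = [(-7, -1), (5, -10), (8, 10), (-4, 6)]

Jarvis march: at each step, from the current hull vertex p, select the next vertex q as the point such that every other point lies strictly to the left of (or on) the directed line p → q. (Equivalently: for every other point r, the cross product (q − p) × (r − p) ≥ 0.)
Starting point (lowest x, tie lowest y): (-7, -1). Wrap until returning to start. Resulting hull: (-7, -1), (5, -10), (8, 10), (-4, 6).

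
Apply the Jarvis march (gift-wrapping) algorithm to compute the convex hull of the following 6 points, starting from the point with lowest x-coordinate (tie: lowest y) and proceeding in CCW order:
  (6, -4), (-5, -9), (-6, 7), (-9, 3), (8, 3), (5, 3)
Hull (CCW) = [(-9, 3), (-5, -9), (6, -4), (8, 3), (-6, 7)]

Jarvis march: at each step, from the current hull vertex p, select the next vertex q as the point such that every other point lies strictly to the left of (or on) the directed line p → q. (Equivalently: for every other point r, the cross product (q − p) × (r − p) ≥ 0.)
Starting point (lowest x, tie lowest y): (-9, 3). Wrap until returning to start. Resulting hull: (-9, 3), (-5, -9), (6, -4), (8, 3), (-6, 7).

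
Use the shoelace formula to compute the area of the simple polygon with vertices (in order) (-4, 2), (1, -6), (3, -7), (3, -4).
Area = 16

Shoelace formula: Area = (1/2) |Σ_i (x_i · y_{i+1} − x_{i+1} · y_i)| (indices mod n). Compute each cross term:
  (-4)(-6) − (1)(2) = 22
  (1)(-7) − (3)(-6) = 11
  (3)(-4) − (3)(-7) = 9
  (3)(2) − (-4)(-4) = -10
Sum = 32, so (signed) Area = 32/2 = 16, |Area| = 16.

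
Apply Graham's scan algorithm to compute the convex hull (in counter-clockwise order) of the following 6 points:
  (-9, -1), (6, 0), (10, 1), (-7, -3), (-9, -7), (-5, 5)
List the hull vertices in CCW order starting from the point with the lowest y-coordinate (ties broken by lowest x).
Hull (CCW) = [(-9, -7), (10, 1), (-5, 5), (-9, -1)]

Graham scan procedure:
  1. Find the pivot p₀ = point with lowest y (tie → lowest x): (-9, -7).
  2. Sort the remaining points by polar angle around p₀.
  3. Walk through sorted points, maintaining a stack; pop the top while the last three entries make a non-left turn (cross product ≤ 0).
  4. Final stack is the convex hull in CCW order: (-9, -7), (10, 1), (-5, 5), (-9, -1).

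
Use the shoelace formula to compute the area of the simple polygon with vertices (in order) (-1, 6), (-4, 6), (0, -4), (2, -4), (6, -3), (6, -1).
Area = 107/2

Shoelace formula: Area = (1/2) |Σ_i (x_i · y_{i+1} − x_{i+1} · y_i)| (indices mod n). Compute each cross term:
  (-1)(6) − (-4)(6) = 18
  (-4)(-4) − (0)(6) = 16
  (0)(-4) − (2)(-4) = 8
  (2)(-3) − (6)(-4) = 18
  (6)(-1) − (6)(-3) = 12
  (6)(6) − (-1)(-1) = 35
Sum = 107, so (signed) Area = 107/2 = 107/2, |Area| = 107/2.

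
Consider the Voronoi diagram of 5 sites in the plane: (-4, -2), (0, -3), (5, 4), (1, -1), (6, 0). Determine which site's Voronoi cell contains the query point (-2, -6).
Nearest site = (0, -3)

The Voronoi cell of site s contains exactly those query points closer to s than to any other site. Compute squared distances from q = (-2, -6) to each site:
  (0 − -2)² + (-3 − -6)² = 13
  (-4 − -2)² + (-2 − -6)² = 20
  (1 − -2)² + (-1 − -6)² = 34
  (6 − -2)² + (0 − -6)² = 100
  (5 − -2)² + (4 − -6)² = 149
Minimum is attained by (0, -3), so q lies in its Voronoi cell.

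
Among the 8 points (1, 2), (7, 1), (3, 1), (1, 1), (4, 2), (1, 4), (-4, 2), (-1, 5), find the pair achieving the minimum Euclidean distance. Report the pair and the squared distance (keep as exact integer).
Pair = ((1, 2), (1, 1)); squared distance = 1

Compute all C(8, 2) = 28 pairwise squared distances (x_i − x_j)² + (y_i − y_j)². The minimum is 1, attained by the pair ((1, 2), (1, 1)).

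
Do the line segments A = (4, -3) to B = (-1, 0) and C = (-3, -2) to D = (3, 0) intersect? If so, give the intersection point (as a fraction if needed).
Yes; intersection at (3/7, -6/7) (t = 5/7 on AB, s = 4/7 on CD)

Parametrize AB as A + t(B − A) = (4 + -5 t, -3 + 3 t) and CD as C + s(D − C) = (-3 + 6 s, -2 + 2 s). Solve the linear system for (t, s). Determinant = 28 ≠ 0, so a unique intersection of the containing lines exists. Solution: t = 5/7, s = 4/7 — both in [0, 1], so the segments cross. Intersection point: (3/7, -6/7).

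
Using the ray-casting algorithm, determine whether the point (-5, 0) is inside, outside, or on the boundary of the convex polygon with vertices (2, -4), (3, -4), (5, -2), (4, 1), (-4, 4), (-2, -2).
The point (-5, 0) lies strictly outside the polygon

Cast a horizontal ray to the right from the query point and count how many polygon edges it crosses (each edge strictly once or zero times, handled with the usual half-open convention). 
Parity of crossings → even ⇒ outside.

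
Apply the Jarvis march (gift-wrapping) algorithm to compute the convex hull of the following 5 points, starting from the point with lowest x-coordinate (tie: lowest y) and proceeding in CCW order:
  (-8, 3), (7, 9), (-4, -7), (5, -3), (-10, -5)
Hull (CCW) = [(-10, -5), (-4, -7), (5, -3), (7, 9), (-8, 3)]

Jarvis march: at each step, from the current hull vertex p, select the next vertex q as the point such that every other point lies strictly to the left of (or on) the directed line p → q. (Equivalently: for every other point r, the cross product (q − p) × (r − p) ≥ 0.)
Starting point (lowest x, tie lowest y): (-10, -5). Wrap until returning to start. Resulting hull: (-10, -5), (-4, -7), (5, -3), (7, 9), (-8, 3).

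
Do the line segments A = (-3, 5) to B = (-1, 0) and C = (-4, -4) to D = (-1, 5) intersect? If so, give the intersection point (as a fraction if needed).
Yes; intersection at (-21/11, 25/11) (t = 6/11 on AB, s = 23/33 on CD)

Parametrize AB as A + t(B − A) = (-3 + 2 t, 5 + -5 t) and CD as C + s(D − C) = (-4 + 3 s, -4 + 9 s). Solve the linear system for (t, s). Determinant = -33 ≠ 0, so a unique intersection of the containing lines exists. Solution: t = 6/11, s = 23/33 — both in [0, 1], so the segments cross. Intersection point: (-21/11, 25/11).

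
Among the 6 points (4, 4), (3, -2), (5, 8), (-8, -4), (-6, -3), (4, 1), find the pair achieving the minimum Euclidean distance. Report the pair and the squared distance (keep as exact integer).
Pair = ((-8, -4), (-6, -3)); squared distance = 5

Compute all C(6, 2) = 15 pairwise squared distances (x_i − x_j)² + (y_i − y_j)². The minimum is 5, attained by the pair ((-8, -4), (-6, -3)).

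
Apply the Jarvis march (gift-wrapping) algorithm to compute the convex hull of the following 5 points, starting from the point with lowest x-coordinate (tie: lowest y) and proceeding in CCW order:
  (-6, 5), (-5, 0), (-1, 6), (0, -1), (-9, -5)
Hull (CCW) = [(-9, -5), (0, -1), (-1, 6), (-6, 5)]

Jarvis march: at each step, from the current hull vertex p, select the next vertex q as the point such that every other point lies strictly to the left of (or on) the directed line p → q. (Equivalently: for every other point r, the cross product (q − p) × (r − p) ≥ 0.)
Starting point (lowest x, tie lowest y): (-9, -5). Wrap until returning to start. Resulting hull: (-9, -5), (0, -1), (-1, 6), (-6, 5).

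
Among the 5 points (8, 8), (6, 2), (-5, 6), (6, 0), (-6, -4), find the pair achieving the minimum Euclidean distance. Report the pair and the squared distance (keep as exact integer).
Pair = ((6, 2), (6, 0)); squared distance = 4

Compute all C(5, 2) = 10 pairwise squared distances (x_i − x_j)² + (y_i − y_j)². The minimum is 4, attained by the pair ((6, 2), (6, 0)).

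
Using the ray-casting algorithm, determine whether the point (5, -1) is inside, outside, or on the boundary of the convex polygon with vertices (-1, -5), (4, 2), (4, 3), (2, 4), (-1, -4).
The point (5, -1) lies strictly outside the polygon

Cast a horizontal ray to the right from the query point and count how many polygon edges it crosses (each edge strictly once or zero times, handled with the usual half-open convention). 
Parity of crossings → even ⇒ outside.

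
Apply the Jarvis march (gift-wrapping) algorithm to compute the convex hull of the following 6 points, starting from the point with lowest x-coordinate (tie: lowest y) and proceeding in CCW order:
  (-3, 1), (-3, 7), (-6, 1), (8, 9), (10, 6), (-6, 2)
Hull (CCW) = [(-6, 1), (-3, 1), (10, 6), (8, 9), (-3, 7), (-6, 2)]

Jarvis march: at each step, from the current hull vertex p, select the next vertex q as the point such that every other point lies strictly to the left of (or on) the directed line p → q. (Equivalently: for every other point r, the cross product (q − p) × (r − p) ≥ 0.)
Starting point (lowest x, tie lowest y): (-6, 1). Wrap until returning to start. Resulting hull: (-6, 1), (-3, 1), (10, 6), (8, 9), (-3, 7), (-6, 2).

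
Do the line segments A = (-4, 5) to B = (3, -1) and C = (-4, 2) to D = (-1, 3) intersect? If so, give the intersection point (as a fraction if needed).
Yes; intersection at (-37/25, 71/25) (t = 9/25 on AB, s = 21/25 on CD)

Parametrize AB as A + t(B − A) = (-4 + 7 t, 5 + -6 t) and CD as C + s(D − C) = (-4 + 3 s, 2 + 1 s). Solve the linear system for (t, s). Determinant = -25 ≠ 0, so a unique intersection of the containing lines exists. Solution: t = 9/25, s = 21/25 — both in [0, 1], so the segments cross. Intersection point: (-37/25, 71/25).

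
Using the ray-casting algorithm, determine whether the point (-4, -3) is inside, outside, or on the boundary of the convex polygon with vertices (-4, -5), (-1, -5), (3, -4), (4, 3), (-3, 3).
The point (-4, -3) lies strictly outside the polygon

Cast a horizontal ray to the right from the query point and count how many polygon edges it crosses (each edge strictly once or zero times, handled with the usual half-open convention). 
Parity of crossings → even ⇒ outside.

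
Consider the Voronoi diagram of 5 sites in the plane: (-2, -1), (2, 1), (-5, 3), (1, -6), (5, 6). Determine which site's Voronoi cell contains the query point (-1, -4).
Nearest site = (1, -6)

The Voronoi cell of site s contains exactly those query points closer to s than to any other site. Compute squared distances from q = (-1, -4) to each site:
  (1 − -1)² + (-6 − -4)² = 8
  (-2 − -1)² + (-1 − -4)² = 10
  (2 − -1)² + (1 − -4)² = 34
  (-5 − -1)² + (3 − -4)² = 65
  (5 − -1)² + (6 − -4)² = 136
Minimum is attained by (1, -6), so q lies in its Voronoi cell.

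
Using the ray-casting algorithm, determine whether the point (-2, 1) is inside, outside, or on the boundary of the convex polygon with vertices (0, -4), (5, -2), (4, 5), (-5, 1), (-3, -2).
The point (-2, 1) lies strictly inside the polygon

Cast a horizontal ray to the right from the query point and count how many polygon edges it crosses (each edge strictly once or zero times, handled with the usual half-open convention). 
Parity of crossings → odd ⇒ inside.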